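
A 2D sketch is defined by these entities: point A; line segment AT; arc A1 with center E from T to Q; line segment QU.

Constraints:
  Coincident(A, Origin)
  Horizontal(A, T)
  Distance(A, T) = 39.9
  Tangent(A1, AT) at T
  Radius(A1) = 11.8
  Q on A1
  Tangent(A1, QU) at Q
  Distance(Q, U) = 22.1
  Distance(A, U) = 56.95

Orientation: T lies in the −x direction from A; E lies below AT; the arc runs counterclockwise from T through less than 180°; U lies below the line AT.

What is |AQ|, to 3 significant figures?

53.4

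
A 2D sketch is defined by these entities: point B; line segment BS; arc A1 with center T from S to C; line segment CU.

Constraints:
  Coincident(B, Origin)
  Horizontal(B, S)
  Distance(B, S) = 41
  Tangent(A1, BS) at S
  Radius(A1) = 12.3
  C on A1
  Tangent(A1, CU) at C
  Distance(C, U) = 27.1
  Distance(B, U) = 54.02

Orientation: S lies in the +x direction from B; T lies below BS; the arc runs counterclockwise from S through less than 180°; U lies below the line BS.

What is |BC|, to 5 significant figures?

32.586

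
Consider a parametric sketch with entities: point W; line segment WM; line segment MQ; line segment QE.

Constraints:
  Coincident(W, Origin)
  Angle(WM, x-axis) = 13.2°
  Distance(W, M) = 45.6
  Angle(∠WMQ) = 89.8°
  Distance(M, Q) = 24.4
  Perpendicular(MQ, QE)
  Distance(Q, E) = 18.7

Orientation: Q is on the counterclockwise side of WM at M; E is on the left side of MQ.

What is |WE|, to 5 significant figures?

36.211

∠WMQ = 89.8°, so MQ runs at 13.2° + (180° − 89.8°) = 103.40° from the x-axis; with |MQ| = 24.4, Q = M + 24.4·(cos 103.40°, sin 103.40°) = (38.741, 34.149). The perpendicularity gives QE at right angles to MQ; with |QE| = 18.7 on the left of MQ, E = Q + 18.7·(-0.97278, -0.23175) = (20.550, 29.815). Then |WE| = |E − W| = 36.211.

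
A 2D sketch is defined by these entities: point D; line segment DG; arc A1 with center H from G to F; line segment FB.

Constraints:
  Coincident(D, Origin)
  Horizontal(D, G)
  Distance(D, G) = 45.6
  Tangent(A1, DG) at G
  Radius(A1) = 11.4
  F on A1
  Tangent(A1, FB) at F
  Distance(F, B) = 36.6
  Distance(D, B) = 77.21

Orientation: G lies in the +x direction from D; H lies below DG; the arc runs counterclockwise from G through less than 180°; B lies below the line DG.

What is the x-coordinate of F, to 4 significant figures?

37.20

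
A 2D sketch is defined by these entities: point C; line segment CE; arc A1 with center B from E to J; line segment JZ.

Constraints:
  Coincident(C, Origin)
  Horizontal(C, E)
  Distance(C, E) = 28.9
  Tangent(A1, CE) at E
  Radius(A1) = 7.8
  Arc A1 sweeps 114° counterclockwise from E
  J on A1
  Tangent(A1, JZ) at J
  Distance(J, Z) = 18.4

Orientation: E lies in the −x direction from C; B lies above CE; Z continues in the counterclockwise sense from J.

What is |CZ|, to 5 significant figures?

40.347

C is at the origin; CE is horizontal with |CE| = 28.9 and E on the −x side, so E = (-28.900, 0.0000). Since A1 is tangent to CE there, BE ⟂ CE, so B = E + (0, 7.8) = (-28.900, 7.8000). On A1, E sits at bearing -90° from B; a 114° counterclockwise sweep puts J at bearing 24°, so J = B + 7.8·(cos 24°, sin 24°) = (-21.774, 10.973). The tangent condition forces BJ to be normal to JZ, so JZ runs along (−sin 24°, cos 24°); with |JZ| = 18.4, Z = (-29.258, 27.782). Then |CZ| = |Z − C| = 40.347.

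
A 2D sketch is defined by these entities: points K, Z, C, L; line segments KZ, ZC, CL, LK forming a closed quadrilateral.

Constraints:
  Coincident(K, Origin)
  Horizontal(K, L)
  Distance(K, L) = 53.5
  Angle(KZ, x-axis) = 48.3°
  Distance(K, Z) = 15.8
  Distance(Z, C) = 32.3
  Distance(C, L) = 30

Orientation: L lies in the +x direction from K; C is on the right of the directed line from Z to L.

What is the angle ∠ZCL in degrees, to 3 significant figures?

91.3°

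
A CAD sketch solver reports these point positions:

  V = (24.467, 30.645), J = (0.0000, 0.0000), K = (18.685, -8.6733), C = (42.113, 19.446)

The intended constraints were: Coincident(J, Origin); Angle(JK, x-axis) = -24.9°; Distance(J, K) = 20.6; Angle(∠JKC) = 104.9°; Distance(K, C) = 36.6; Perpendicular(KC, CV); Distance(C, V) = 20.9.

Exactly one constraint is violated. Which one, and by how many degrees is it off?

Perpendicular(KC, CV) — off by 7.40°.

J = (0.00, 0.00) ✓; JK at -24.90° ✓; |JK| = 20.60 ✓; ∠JKC = 104.9° ✓; |KC| = 36.60 ✓; ∠(KC, CV) = 97.40° ✗; |CV| = 20.90 ✓.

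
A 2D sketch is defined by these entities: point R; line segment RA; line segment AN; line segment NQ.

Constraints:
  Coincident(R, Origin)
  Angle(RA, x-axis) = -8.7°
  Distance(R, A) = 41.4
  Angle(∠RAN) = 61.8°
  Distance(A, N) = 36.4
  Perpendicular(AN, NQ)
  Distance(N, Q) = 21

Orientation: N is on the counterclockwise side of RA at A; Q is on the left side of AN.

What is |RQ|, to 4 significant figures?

22.88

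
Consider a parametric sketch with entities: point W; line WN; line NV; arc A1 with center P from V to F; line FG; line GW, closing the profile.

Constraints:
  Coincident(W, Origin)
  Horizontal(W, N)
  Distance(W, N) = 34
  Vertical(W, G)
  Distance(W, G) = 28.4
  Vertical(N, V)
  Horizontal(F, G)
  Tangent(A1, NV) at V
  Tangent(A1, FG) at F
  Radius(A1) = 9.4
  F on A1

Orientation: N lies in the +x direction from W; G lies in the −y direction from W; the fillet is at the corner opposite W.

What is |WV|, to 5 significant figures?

38.949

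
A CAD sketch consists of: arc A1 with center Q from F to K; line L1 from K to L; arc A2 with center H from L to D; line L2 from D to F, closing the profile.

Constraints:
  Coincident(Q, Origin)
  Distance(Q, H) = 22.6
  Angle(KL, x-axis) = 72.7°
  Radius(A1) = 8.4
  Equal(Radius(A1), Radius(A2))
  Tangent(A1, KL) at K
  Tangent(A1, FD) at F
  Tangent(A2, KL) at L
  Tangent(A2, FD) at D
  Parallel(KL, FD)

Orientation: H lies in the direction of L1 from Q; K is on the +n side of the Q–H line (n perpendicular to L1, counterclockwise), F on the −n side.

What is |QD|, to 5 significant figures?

24.111

The slot axis is L1's direction at 72.7°, so u = (cos 72.7°, sin 72.7°) = (0.29737, 0.95476) and n = (−sin 72.7°, cos 72.7°) = (-0.95476, 0.29737). Q is at the origin and H lies 22.6 along u from Q, so H = 22.6·u = (6.7207, 21.578). Tangency of A1 to both parallel lines with radius 8.4 puts K and F at Q ± 8.4·n: K = (-8.0200, 2.4979), F = (8.0200, -2.4979). Equal radii place L and D the same way about H: L = H + 8.4·n = (-1.2993, 24.076), D = H − 8.4·n = (14.741, 19.080). Then |QD| = |D − Q| = 24.111.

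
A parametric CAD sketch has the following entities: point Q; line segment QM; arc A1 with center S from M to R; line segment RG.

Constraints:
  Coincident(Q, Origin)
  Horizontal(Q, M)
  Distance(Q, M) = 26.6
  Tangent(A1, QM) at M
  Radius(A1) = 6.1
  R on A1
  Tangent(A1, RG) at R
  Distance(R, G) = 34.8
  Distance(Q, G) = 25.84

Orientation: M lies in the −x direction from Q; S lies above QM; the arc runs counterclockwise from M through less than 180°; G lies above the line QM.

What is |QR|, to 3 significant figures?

22.5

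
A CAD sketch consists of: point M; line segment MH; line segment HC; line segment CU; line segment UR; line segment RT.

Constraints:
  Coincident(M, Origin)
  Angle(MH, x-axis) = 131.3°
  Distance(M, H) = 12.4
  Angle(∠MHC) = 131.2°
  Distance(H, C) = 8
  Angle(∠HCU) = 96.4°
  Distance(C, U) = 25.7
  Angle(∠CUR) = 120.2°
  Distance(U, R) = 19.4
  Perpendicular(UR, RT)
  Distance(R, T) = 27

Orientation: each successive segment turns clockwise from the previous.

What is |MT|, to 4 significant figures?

14.04

M is at the origin; MH runs at 131.3° with length 12.4, so H = (-8.184, 9.316). ∠MHC = 131.2° gives HC at 82.50° from the x-axis; with |HC| = 8.0, C = (-7.140, 17.25). ∠HCU = 96.4° gives CU at -1.100° from the x-axis; with |CU| = 25.7, U = (18.56, 16.75). ∠CUR = 120.2° gives UR at -60.90° from the x-axis; with |UR| = 19.4, R = (27.99, -0.1973). UR is perpendicular to RT, so RT runs at -150.9°; with |RT| = 27.0, T = (4.399, -13.33). Then |MT| = |T − M| = 14.04.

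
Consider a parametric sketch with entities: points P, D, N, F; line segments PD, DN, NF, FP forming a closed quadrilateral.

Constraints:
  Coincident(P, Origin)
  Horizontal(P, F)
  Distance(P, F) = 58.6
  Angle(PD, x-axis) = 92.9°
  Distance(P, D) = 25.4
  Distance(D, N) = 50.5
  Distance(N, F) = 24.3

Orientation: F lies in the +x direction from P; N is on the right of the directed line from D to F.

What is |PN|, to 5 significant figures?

36.988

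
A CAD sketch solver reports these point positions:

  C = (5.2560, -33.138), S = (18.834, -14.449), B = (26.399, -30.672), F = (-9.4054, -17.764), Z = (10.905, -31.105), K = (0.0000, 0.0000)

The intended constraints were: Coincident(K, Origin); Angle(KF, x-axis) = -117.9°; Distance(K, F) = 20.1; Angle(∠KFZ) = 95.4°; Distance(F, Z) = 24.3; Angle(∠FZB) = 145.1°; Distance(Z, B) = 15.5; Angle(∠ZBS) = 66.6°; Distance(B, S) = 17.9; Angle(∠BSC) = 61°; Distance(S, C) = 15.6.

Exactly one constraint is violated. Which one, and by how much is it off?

Distance(S, C) = 15.6 — off by 7.50.

K = (0.00, 0.00) ✓; KF at -117.9° ✓; |KF| = 20.10 ✓; ∠KFZ = 95.40° ✓; |FZ| = 24.30 ✓; ∠FZB = 145.1° ✓; |ZB| = 15.50 ✓; ∠ZBS = 66.60° ✓; |BS| = 17.90 ✓; ∠BSC = 61.00° ✓; |SC| = 23.10 ✗.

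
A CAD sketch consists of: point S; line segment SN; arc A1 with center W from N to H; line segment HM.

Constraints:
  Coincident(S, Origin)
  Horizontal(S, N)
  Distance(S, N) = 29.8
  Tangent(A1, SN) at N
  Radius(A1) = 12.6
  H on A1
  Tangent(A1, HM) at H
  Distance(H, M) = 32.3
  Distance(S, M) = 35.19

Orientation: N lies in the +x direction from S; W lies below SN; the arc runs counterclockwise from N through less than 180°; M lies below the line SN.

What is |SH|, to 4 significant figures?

19.85

Checks: S.y = 0.00, N.y = 0.00 ✓; |WH| = 12.60 ✓; ∠(WH, HM) = 90.00° ✓; |HM| = 32.30 ✓; |SM| = 35.19 ✓.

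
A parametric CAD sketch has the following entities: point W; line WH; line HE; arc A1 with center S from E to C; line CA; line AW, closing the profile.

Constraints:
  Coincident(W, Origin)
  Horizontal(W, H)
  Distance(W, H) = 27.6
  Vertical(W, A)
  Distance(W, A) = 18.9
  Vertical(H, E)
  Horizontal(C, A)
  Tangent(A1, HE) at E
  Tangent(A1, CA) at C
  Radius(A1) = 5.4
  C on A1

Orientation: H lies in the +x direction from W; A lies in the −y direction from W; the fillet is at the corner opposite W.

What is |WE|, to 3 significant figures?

30.7

W is at the origin; WH is horizontal with |WH| = 27.6 and H on the +x side, so H = (27.6, 0.00). WA is vertical with |WA| = 18.9 and A on the −y side, so A = (0.00, -18.9). The virtual corner opposite W is at (27.6, -18.9). Tangency of A1 to HE means the radius SE is perpendicular to HE and A1 meets CA tangentially, so SC is at right angles to CA, with radius 5.4, so the center S sits 5.4 in from both sides at S = (22.2, -13.5). That places the tangent points at E = (27.6, -13.5) on HE and C = (22.2, -18.9) on CA. Then |WE| = |E − W| = 30.7.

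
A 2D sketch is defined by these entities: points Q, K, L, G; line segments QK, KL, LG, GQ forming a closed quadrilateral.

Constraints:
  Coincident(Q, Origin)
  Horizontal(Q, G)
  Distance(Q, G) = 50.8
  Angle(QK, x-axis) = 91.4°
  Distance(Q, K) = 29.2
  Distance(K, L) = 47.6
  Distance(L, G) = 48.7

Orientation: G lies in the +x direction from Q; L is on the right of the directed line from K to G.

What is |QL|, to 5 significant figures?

18.831

Checks: |KL| = 47.60 ✓; |LG| = 48.70 ✓.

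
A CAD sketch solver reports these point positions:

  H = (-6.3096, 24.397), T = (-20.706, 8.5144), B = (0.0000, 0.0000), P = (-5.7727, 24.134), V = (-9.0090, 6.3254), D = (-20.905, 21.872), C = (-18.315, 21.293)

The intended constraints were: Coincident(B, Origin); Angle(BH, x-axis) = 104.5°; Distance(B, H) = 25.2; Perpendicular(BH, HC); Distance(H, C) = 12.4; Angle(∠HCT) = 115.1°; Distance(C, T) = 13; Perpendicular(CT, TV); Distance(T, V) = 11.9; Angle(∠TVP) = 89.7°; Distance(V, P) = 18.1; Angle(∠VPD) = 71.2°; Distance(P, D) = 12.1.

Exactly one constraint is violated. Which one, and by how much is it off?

Distance(P, D) = 12.1 — off by 3.20.

B = (0.00, 0.00) ✓; BH at 104.5° ✓; |BH| = 25.20 ✓; ∠(BH, HC) = 90.00° ✓; |HC| = 12.40 ✓; ∠HCT = 115.1° ✓; |CT| = 13.00 ✓; ∠(CT, TV) = 90.00° ✓; |TV| = 11.90 ✓; ∠TVP = 89.70° ✓; |VP| = 18.10 ✓; ∠VPD = 71.20° ✓; |PD| = 15.30 ✗.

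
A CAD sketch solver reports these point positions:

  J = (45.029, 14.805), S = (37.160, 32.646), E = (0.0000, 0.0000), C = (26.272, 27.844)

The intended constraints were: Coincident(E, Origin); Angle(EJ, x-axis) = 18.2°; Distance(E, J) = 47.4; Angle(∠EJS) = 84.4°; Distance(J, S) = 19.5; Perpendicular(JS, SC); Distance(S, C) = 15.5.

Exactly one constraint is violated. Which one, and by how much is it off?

Distance(S, C) = 15.5 — off by 3.60.

E = (0.00, 0.00) ✓; EJ at 18.20° ✓; |EJ| = 47.40 ✓; ∠EJS = 84.40° ✓; |JS| = 19.50 ✓; ∠(JS, SC) = 90.00° ✓; |SC| = 11.90 ✗.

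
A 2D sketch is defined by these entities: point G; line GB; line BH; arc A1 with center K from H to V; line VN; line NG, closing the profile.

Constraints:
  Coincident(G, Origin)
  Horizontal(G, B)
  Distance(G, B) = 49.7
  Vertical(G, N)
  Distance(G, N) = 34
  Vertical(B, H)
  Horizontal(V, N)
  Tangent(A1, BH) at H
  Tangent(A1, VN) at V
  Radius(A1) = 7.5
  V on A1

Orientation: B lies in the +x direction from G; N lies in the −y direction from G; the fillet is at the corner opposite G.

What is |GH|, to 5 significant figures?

56.324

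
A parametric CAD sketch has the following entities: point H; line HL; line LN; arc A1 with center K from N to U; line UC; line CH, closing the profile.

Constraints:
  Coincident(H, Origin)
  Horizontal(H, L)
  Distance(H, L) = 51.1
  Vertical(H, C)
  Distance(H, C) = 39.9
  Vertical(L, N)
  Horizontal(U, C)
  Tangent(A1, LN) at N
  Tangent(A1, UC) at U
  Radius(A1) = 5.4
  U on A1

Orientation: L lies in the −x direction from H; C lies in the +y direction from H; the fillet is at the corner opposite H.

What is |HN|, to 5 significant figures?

61.656

H is at the origin; H and L share the same y with |HL| = 51.1 and L on the −x side, so L = (-51.100, 0.0000). H and C share the same x with |HC| = 39.9 and C on the +y side, so C = (0.0000, 39.900). The virtual corner opposite H is at (-51.100, 39.900). A1 meets LN tangentially, so KN is at right angles to LN and the tangent condition forces KU to be normal to UC, with radius 5.4, so the center K sits 5.4 in from both sides at K = (-45.700, 34.500). That places the tangent points at N = (-51.100, 34.500) on LN and U = (-45.700, 39.900) on UC. Then |HN| = |N − H| = 61.656.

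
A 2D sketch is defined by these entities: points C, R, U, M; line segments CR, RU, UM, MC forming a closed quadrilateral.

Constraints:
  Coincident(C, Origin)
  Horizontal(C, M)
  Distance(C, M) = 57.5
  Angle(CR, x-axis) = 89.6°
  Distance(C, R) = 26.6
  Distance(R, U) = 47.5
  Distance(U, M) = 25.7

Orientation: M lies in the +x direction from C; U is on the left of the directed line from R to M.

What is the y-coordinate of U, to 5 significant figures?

23.716

C is at the origin; C and M share the same y with |CM| = 57.5 and M in +x, so M = (57.5, 0). CR runs at 89.6° with |CR| = 26.6, so R = (0.18570, 26.599). U is determined by |RU| = 47.5 and |UM| = 25.7 together: it lies at the intersection of circle(R, 47.5) and circle(M, 25.7). With |RM| = 63.186, the foot of the radical line on RM is 44.220 from R and the perpendicular offset is √(47.5² − 44.220²) = 17.344. Taking the left-of-RM solution: U = (47.598, 23.716).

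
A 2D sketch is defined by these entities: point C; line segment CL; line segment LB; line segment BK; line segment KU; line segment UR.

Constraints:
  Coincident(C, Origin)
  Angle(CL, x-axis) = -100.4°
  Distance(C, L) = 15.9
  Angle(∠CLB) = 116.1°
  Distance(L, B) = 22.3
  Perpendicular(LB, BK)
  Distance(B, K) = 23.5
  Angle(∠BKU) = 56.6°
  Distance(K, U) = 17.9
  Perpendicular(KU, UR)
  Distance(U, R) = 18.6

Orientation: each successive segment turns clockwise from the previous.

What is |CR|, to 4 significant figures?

29.43

C is at the origin; CL runs at -100.4° with length 15.9, so L = (-2.870, -15.64). ∠CLB = 116.1° gives LB at -164.3° from the x-axis; with |LB| = 22.3, B = (-24.34, -21.67). LB ⟂ BK, so BK runs at 105.7°; with |BK| = 23.5, K = (-30.70, 0.9501). ∠BKU = 56.6° gives KU at -17.70° from the x-axis; with |KU| = 17.9, U = (-13.64, -4.492). The perpendicularity gives UR at right angles to KU, so UR runs at -107.7°; with |UR| = 18.6, R = (-19.30, -22.21). Then |CR| = |R − C| = 29.43.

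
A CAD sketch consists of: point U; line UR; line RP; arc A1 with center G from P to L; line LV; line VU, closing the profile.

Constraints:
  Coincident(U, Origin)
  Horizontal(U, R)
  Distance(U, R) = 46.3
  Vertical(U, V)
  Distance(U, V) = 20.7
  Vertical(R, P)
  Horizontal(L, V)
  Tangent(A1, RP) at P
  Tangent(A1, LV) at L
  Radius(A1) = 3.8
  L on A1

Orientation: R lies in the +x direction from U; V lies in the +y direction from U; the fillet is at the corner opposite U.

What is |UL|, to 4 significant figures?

47.27

U is at the origin; UR is horizontal with |UR| = 46.3 and R on the +x side, so R = (46.30, 0.000). UV is vertical with |UV| = 20.7 and V on the +y side, so V = (0.000, 20.70). The virtual corner opposite U is at (46.30, 20.70). A1 meets RP tangentially, so GP is at right angles to RP and the tangent condition forces GL to be normal to LV, with radius 3.8, so the center G sits 3.8 in from both sides at G = (42.50, 16.90). That places the tangent points at P = (46.30, 16.90) on RP and L = (42.50, 20.70) on LV. Then |UL| = |L − U| = 47.27.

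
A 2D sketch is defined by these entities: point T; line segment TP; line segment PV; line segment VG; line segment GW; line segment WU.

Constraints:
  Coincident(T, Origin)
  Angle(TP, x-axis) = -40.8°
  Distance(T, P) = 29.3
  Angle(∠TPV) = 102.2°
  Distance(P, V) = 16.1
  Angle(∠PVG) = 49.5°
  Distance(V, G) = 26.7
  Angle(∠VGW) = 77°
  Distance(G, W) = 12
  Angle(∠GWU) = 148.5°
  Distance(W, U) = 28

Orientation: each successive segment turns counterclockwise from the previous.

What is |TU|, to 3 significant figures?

46.1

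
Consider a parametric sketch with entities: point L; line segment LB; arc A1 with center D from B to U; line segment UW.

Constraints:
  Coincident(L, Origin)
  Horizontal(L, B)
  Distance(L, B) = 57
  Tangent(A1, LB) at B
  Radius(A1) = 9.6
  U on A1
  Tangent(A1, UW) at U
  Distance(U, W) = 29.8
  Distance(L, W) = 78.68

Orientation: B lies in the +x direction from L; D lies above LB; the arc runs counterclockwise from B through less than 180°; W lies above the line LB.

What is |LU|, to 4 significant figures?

67.18

L is at the origin; L and B share the same y with |LB| = 57.0 and B on the +x side, so B = (57.00, 0.000). Since A1 is tangent to LB there, DB ⟂ LB, so D = B + (0, 9.6) = (57.00, 9.600). Since DU ⟂ UW (tangency), |DW| = √(9.6² + 29.8²) = 31.31 regardless of where U sits on A1. So W lies on both circle(L, 78.68) and circle(D, 31.31); the above-LB intersection is W = (68.49, 38.72). U is the foot of the tangent from W: U = (66.58, 8.984).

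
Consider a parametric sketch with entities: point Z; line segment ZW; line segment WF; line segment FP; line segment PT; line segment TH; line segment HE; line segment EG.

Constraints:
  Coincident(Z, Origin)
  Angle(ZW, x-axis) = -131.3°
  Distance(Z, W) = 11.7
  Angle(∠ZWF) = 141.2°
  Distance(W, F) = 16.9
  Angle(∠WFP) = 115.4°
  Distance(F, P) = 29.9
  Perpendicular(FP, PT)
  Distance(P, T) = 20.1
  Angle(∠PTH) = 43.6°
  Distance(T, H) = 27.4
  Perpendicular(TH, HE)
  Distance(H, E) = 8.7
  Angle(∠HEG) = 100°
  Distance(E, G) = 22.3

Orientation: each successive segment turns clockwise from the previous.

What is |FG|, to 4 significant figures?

36.04

Z is at the origin; ZW runs at -131.3° with length 11.7, so W = (-7.722, -8.790). ∠ZWF = 141.2° gives WF at -170.1° from the x-axis; with |WF| = 16.9, F = (-24.37, -11.70). ∠WFP = 115.4° gives FP at 125.3° from the x-axis; with |FP| = 29.9, P = (-41.65, 12.71). FP is perpendicular to PT, so PT runs at 35.30°; with |PT| = 20.1, T = (-25.24, 24.32). ∠PTH = 43.6° gives TH at -101.1° from the x-axis; with |TH| = 27.4, H = (-30.52, -2.565). TH ⟂ HE, so HE runs at 168.9°; with |HE| = 8.7, E = (-39.06, -0.8904). ∠HEG = 100.0° gives EG at 88.90° from the x-axis; with |EG| = 22.3, G = (-38.63, 21.41). Then |FG| = |G − F| = 36.04.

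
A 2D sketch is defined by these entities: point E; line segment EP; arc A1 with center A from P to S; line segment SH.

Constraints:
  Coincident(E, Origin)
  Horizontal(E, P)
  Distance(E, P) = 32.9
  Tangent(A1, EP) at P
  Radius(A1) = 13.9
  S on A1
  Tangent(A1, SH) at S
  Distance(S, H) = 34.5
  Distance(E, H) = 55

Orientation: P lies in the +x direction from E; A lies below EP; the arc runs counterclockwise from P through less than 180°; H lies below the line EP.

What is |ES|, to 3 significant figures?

24.7

Checks: E.y = 0.00, P.y = 0.00 ✓; |AS| = 13.90 ✓; ∠(AS, SH) = 90.00° ✓; |SH| = 34.50 ✓; |EH| = 55.00 ✓.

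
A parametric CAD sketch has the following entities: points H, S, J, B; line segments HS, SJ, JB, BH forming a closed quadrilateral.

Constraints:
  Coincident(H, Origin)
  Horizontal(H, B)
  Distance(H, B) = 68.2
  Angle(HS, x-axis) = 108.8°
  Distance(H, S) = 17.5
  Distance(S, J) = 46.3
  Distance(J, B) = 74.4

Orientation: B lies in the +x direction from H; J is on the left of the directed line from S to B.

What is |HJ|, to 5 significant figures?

58.921

H is at the origin; HB is horizontal with |HB| = 68.2 and B in +x, so B = (68.2, 0). HS runs at 108.8° with |HS| = 17.5, so S = (-5.6396, 16.566). J is determined by |SJ| = 46.3 and |JB| = 74.4 together: it lies at the intersection of circle(S, 46.3) and circle(B, 74.4). With |SB| = 75.675, the foot of the radical line on SB is 15.428 from S and the perpendicular offset is √(46.3² − 15.428²) = 43.654. Taking the left-of-SB solution: J = (18.971, 55.784).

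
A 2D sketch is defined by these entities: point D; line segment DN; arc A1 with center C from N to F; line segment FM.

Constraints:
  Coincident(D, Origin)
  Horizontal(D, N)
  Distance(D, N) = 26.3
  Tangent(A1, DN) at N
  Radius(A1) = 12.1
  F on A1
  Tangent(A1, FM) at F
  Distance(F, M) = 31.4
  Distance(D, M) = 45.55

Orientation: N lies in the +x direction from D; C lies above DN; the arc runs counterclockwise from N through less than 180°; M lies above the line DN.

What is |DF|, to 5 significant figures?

40.630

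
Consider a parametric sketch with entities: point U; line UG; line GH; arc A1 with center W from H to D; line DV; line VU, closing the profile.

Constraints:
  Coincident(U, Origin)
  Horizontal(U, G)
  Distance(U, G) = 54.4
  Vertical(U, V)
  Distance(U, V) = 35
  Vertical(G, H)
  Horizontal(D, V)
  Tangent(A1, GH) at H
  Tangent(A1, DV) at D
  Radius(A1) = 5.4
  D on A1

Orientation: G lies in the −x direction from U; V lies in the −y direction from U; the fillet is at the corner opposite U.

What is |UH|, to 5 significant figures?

61.932

U is at the origin; U and G share the same y with |UG| = 54.4 and G on the −x side, so G = (-54.400, 0.0000). UV is vertical with |UV| = 35.0 and V on the −y side, so V = (0.0000, -35.000). The virtual corner opposite U is at (-54.400, -35.000). The tangent condition forces WH to be normal to GH and tangency of A1 to DV means the radius WD is perpendicular to DV, with radius 5.4, so the center W sits 5.4 in from both sides at W = (-49.000, -29.600). That places the tangent points at H = (-54.400, -29.600) on GH and D = (-49.000, -35.000) on DV. Then |UH| = |H − U| = 61.932.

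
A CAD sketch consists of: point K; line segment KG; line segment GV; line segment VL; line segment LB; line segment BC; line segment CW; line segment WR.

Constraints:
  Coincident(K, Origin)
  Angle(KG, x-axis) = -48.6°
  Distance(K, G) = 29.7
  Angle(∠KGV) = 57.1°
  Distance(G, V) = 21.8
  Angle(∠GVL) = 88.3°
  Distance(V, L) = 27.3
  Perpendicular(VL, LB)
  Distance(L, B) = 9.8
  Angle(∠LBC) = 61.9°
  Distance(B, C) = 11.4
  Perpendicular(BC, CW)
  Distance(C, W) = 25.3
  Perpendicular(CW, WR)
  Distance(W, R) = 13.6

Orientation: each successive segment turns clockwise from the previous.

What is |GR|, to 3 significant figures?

52.4

The perpendicularity gives CW at right angles to BC, so CW runs at 159°; with |CW| = 25.3, W = (-23.1, 1.34). The perpendicularity gives WR at right angles to CW, so WR runs at 68.7°; with |WR| = 13.6, R = (-18.2, 14.0). Then |GR| = |R − G| = 52.4.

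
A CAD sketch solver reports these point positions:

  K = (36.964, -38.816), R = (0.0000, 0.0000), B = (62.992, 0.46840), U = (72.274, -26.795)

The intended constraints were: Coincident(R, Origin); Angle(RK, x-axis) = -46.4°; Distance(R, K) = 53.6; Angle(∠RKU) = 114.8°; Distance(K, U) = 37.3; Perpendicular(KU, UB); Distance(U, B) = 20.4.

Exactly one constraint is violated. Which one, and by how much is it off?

Distance(U, B) = 20.4 — off by 8.40.

R = (0.00, 0.00) ✓; RK at -46.40° ✓; |RK| = 53.60 ✓; ∠RKU = 114.8° ✓; |KU| = 37.30 ✓; ∠(KU, UB) = 90.00° ✓; |UB| = 28.80 ✗.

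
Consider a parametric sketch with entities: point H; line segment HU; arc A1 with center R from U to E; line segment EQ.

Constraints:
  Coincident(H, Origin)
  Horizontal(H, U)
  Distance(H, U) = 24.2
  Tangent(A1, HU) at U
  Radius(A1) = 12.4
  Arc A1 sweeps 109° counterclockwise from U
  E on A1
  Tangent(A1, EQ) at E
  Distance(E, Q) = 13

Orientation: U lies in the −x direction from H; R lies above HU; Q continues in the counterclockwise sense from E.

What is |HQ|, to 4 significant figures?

33.23

H is at the origin; HU is horizontal with |HU| = 24.2 and U on the −x side, so U = (-24.20, 0.000). A1 meets HU tangentially, so RU is at right angles to HU, so R = U + (0, 12.4) = (-24.20, 12.40). On A1, U sits at bearing -90° from R; a 109° counterclockwise sweep puts E at bearing 19°, so E = R + 12.4·(cos 19°, sin 19°) = (-12.48, 16.44). A1 meets EQ tangentially, so RE is at right angles to EQ, so EQ runs along (−sin 19°, cos 19°); with |EQ| = 13.0, Q = (-16.71, 28.73). Then |HQ| = |Q − H| = 33.23.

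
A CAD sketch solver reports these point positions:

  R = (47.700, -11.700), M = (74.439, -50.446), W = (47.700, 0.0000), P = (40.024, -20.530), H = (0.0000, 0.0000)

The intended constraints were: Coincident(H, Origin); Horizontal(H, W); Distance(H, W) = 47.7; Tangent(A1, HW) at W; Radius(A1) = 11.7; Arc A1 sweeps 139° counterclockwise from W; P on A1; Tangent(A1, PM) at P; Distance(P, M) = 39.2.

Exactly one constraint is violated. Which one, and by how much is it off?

Distance(P, M) = 39.2 — off by 6.40.

H = (0.00, 0.00) ✓; H.y = 0.00, W.y = 0.00 ✓; |HW| = 47.70 ✓; ∠(RW, WH) = 90.00° ✓; |RW| = 11.70 ✓; bearing(R→P) − bearing(R→W) = 139.0° ✓; |RP| = 11.70 ✓; ∠(RP, PM) = 90.00° ✓; |PM| = 45.60 ✗.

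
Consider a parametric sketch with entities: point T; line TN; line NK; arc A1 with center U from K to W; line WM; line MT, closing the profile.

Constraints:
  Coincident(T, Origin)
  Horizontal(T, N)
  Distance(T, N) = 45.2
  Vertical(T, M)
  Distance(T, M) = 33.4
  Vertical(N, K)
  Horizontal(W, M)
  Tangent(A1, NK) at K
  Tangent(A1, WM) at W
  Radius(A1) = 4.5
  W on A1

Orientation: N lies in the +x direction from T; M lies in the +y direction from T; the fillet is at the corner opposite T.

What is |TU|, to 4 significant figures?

49.92

T is at the origin; T and N share the same y with |TN| = 45.2 and N on the +x side, so N = (45.20, 0.000). T and M share the same x with |TM| = 33.4 and M on the +y side, so M = (0.000, 33.40). The virtual corner opposite T is at (45.20, 33.40). Tangency of A1 to NK means the radius UK is perpendicular to NK and tangency of A1 to WM means the radius UW is perpendicular to WM, with radius 4.5, so the center U sits 4.5 in from both sides at U = (40.70, 28.90). Then |TU| = |U − T| = 49.92.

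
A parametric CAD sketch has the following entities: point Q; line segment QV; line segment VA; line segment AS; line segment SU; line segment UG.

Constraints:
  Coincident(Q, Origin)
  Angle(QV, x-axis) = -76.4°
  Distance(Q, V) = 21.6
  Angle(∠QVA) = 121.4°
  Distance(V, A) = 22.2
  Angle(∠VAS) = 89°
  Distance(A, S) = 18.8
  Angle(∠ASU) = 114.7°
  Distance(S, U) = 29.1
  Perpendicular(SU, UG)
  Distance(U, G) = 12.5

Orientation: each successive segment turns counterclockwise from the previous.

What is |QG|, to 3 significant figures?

1.58

Q is at the origin; QV runs at -76.4° with length 21.6, so V = (5.08, -21.0). ∠QVA = 121.4° gives VA at -17.8° from the x-axis; with |VA| = 22.2, A = (26.2, -27.8). ∠VAS = 89.0° gives AS at 73.2° from the x-axis; with |AS| = 18.8, S = (31.7, -9.78). ∠ASU = 114.7° gives SU at 138° from the x-axis; with |SU| = 29.1, U = (9.86, 9.50). SU ⟂ UG, so UG runs at -132°; with |UG| = 12.5, G = (1.57, 0.137). Then |QG| = |G − Q| = 1.58.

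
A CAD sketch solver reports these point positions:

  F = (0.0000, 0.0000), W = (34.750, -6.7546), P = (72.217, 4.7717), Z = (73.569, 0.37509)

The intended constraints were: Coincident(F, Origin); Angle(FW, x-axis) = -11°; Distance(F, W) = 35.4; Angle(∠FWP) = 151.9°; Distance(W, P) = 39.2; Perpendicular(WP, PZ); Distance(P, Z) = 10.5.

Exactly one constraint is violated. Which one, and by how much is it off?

Distance(P, Z) = 10.5 — off by 5.90.

F = (0.00, 0.00) ✓; FW at -11.00° ✓; |FW| = 35.40 ✓; ∠FWP = 151.9° ✓; |WP| = 39.20 ✓; ∠(WP, PZ) = 90.01° ✓; |PZ| = 4.600 ✗.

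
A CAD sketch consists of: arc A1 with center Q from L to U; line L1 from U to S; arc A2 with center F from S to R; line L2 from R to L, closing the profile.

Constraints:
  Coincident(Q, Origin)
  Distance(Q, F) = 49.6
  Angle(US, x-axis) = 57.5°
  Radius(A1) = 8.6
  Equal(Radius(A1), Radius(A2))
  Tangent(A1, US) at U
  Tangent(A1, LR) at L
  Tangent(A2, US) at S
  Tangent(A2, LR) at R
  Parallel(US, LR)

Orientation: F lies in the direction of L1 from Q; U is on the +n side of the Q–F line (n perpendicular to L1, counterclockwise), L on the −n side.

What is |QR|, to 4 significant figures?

50.34

Tangency of A1 to both parallel lines with radius 8.6 puts U and L at Q ± 8.6·n: U = (-7.253, 4.621), L = (7.253, -4.621). Equal radii place S and R the same way about F: S = F + 8.6·n = (19.40, 46.45), R = F − 8.6·n = (33.90, 37.21). Then |QR| = |R − Q| = 50.34.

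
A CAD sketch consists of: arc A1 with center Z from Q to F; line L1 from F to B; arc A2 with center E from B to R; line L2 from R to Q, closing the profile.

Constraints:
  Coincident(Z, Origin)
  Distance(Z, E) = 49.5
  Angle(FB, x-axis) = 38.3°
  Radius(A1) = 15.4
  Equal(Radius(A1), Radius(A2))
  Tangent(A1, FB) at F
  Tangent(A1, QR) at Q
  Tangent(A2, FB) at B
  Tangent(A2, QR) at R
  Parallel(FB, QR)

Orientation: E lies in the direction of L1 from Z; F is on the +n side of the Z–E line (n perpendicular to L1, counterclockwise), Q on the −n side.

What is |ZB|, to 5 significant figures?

51.840

The slot axis is L1's direction at 38.3°, so u = (cos 38.3°, sin 38.3°) = (0.78478, 0.61978) and n = (−sin 38.3°, cos 38.3°) = (-0.61978, 0.78478). Z is at the origin and E lies 49.5 along u from Z, so E = 49.5·u = (38.846, 30.679). Tangency of A1 to both parallel lines with radius 15.4 puts F and Q at Z ± 15.4·n: F = (-9.5446, 12.086), Q = (9.5446, -12.086). Equal radii place B and R the same way about E: B = E + 15.4·n = (29.302, 42.765), R = E − 15.4·n = (48.391, 18.594). Then |ZB| = |B − Z| = 51.840.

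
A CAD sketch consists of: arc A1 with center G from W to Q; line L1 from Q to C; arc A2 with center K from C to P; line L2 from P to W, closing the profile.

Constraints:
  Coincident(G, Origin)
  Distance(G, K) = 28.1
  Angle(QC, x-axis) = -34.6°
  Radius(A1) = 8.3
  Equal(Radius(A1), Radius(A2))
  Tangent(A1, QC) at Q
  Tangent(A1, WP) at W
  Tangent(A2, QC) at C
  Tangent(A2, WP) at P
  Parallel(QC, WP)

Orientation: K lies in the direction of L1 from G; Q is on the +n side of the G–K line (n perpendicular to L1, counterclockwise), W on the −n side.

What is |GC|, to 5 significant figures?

29.300

Tangency of A1 to both parallel lines with radius 8.3 puts Q and W at G ± 8.3·n: Q = (4.7131, 6.8320), W = (-4.7131, -6.8320). Equal radii place C and P the same way about K: C = K + 8.3·n = (27.843, -9.1244), P = K − 8.3·n = (18.417, -22.788). Then |GC| = |C − G| = 29.300.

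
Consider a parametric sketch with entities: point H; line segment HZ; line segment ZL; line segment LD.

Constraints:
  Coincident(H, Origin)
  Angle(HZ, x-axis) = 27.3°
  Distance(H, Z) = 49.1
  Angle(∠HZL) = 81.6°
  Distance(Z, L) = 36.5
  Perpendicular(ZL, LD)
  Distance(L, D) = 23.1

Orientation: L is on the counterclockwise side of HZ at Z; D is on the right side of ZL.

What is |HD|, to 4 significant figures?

77.44

∠HZL = 81.6°, so ZL runs at 27.3° + (180° − 81.6°) = 125.7° from the x-axis; with |ZL| = 36.5, L = Z + 36.5·(cos 125.7°, sin 125.7°) = (22.33, 52.16). ZL is perpendicular to LD; with |LD| = 23.1 on the right of ZL, D = L + 23.1·(0.8121, 0.5835) = (41.09, 65.64). Then |HD| = |D − H| = 77.44.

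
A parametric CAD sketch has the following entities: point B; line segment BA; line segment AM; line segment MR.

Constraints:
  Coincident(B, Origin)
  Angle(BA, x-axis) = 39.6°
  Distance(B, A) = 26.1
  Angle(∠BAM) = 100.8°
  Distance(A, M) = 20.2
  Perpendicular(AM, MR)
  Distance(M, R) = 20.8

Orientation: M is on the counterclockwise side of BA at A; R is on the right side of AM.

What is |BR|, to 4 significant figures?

52.78

∠BAM = 100.8°, so AM runs at 39.6° + (180° − 100.8°) = 118.8° from the x-axis; with |AM| = 20.2, M = A + 20.2·(cos 118.8°, sin 118.8°) = (10.38, 34.34). AM is perpendicular to MR; with |MR| = 20.8 on the right of AM, R = M + 20.8·(0.8763, 0.4818) = (28.61, 44.36). Then |BR| = |R − B| = 52.78.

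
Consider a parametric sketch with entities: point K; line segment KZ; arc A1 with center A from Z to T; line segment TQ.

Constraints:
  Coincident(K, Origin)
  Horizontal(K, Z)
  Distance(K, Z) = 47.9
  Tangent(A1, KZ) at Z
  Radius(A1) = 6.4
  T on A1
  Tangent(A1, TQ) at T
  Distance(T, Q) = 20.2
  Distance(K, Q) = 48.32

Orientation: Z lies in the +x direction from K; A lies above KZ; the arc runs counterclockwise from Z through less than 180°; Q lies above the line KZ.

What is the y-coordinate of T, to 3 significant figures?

10.3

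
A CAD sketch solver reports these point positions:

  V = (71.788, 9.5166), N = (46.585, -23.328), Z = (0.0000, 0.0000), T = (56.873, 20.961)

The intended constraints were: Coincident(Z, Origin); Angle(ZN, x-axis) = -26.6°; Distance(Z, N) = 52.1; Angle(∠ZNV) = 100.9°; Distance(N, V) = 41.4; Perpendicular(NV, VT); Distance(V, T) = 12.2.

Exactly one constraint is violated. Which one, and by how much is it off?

Distance(V, T) = 12.2 — off by 6.60.

Z = (0.00, 0.00) ✓; ZN at -26.60° ✓; |ZN| = 52.10 ✓; ∠ZNV = 100.9° ✓; |NV| = 41.40 ✓; ∠(NV, VT) = 90.00° ✓; |VT| = 18.80 ✗.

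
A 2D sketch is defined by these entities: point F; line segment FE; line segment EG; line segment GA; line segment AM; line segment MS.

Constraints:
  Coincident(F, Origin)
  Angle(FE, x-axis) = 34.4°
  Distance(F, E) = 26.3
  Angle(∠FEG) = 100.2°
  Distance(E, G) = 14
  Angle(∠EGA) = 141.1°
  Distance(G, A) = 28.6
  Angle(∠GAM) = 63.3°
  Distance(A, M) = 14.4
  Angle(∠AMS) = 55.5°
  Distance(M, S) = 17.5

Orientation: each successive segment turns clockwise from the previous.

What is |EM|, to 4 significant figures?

33.28

F is at the origin; FE runs at 34.4° with length 26.3, so E = (21.70, 14.86). ∠FEG = 100.2° gives EG at -45.40° from the x-axis; with |EG| = 14.0, G = (31.53, 4.890). ∠EGA = 141.1° gives GA at -84.30° from the x-axis; with |GA| = 28.6, A = (34.37, -23.57). ∠GAM = 63.3° gives AM at 159.0° from the x-axis; with |AM| = 14.4, M = (20.93, -18.41). Then |EM| = |M − E| = 33.28.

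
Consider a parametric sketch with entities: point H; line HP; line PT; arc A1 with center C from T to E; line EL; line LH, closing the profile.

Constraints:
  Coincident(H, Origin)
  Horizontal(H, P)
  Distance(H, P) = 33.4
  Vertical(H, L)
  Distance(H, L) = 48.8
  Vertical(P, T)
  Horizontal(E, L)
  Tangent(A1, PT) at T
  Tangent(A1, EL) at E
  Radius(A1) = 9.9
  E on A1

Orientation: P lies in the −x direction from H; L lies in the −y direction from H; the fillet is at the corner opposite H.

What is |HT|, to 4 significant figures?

51.27

H is at the origin; HP is horizontal with |HP| = 33.4 and P on the −x side, so P = (-33.40, 0.000). H and L share the same x with |HL| = 48.8 and L on the −y side, so L = (0.000, -48.80). The virtual corner opposite H is at (-33.40, -48.80). The tangent condition forces CT to be normal to PT and A1 meets EL tangentially, so CE is at right angles to EL, with radius 9.9, so the center C sits 9.9 in from both sides at C = (-23.50, -38.90). That places the tangent points at T = (-33.40, -38.90) on PT and E = (-23.50, -48.80) on EL. Then |HT| = |T − H| = 51.27.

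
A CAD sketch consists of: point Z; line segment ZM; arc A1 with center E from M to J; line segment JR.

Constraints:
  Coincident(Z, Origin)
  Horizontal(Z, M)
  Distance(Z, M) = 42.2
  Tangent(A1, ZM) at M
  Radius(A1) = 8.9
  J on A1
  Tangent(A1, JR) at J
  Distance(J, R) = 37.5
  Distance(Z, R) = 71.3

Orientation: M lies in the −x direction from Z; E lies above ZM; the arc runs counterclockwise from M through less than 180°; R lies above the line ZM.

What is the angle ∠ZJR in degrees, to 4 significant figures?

144.6°

Z is at the origin; Z and M share the same y with |ZM| = 42.2 and M on the −x side, so M = (-42.20, 0.000). The tangent condition forces EM to be normal to ZM, so E = M + (0, 8.9) = (-42.20, 8.900). Since EJ ⟂ JR (tangency), |ER| = √(8.9² + 37.5²) = 38.54 regardless of where J sits on A1. So R lies on both circle(Z, 71.3) and circle(E, 38.54); the above-ZM intersection is R = (-55.14, 45.21). J is the foot of the tangent from R: J = (-34.73, 13.74).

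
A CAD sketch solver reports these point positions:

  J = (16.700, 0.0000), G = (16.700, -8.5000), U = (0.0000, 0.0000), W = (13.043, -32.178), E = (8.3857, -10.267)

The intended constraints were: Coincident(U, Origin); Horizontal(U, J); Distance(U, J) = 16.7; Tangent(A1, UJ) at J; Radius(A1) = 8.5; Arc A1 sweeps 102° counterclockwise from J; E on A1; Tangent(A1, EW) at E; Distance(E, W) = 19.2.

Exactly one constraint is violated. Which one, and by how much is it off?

Distance(E, W) = 19.2 — off by 3.20.

U = (0.00, 0.00) ✓; U.y = 0.00, J.y = 0.00 ✓; |UJ| = 16.70 ✓; ∠(GJ, JU) = 90.00° ✓; |GJ| = 8.500 ✓; bearing(G→E) − bearing(G→J) = 102.0° ✓; |GE| = 8.500 ✓; ∠(GE, EW) = 90.00° ✓; |EW| = 22.40 ✗.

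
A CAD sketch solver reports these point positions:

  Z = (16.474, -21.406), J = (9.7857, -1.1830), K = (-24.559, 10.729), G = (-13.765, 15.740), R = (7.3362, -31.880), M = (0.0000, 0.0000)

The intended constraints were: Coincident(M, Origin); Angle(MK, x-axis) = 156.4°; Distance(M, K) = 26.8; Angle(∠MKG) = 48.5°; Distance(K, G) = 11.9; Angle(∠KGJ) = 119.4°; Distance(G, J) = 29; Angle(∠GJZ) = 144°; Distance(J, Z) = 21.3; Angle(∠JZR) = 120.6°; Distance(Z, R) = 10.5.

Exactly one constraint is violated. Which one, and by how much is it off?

Distance(Z, R) = 10.5 — off by 3.40.

M = (0.00, 0.00) ✓; MK at 156.4° ✓; |MK| = 26.80 ✓; ∠MKG = 48.50° ✓; |KG| = 11.90 ✓; ∠KGJ = 119.4° ✓; |GJ| = 29.00 ✓; ∠GJZ = 144.0° ✓; |JZ| = 21.30 ✓; ∠JZR = 120.6° ✓; |ZR| = 13.90 ✗.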